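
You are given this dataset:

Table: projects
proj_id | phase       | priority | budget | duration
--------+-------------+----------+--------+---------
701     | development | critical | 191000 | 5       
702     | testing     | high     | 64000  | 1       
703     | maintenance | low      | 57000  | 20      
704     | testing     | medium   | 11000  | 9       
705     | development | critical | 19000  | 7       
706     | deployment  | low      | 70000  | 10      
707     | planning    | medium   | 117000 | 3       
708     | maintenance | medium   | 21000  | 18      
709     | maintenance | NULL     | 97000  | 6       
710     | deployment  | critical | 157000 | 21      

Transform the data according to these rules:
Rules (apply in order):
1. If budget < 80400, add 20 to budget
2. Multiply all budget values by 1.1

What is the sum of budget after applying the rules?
884532.0

Step 1: Apply Rule 1 - Add 20 to records with budget < 80400
  - 6 records affected: 242000 + (6 × 20) = 242120
  - Unaffected records: 562000
  - Sum after Rule 1: 804120
Step 2: Apply Rule 2 - Multiply all by 1.1
  - 804120 × 1.1 = 884532.0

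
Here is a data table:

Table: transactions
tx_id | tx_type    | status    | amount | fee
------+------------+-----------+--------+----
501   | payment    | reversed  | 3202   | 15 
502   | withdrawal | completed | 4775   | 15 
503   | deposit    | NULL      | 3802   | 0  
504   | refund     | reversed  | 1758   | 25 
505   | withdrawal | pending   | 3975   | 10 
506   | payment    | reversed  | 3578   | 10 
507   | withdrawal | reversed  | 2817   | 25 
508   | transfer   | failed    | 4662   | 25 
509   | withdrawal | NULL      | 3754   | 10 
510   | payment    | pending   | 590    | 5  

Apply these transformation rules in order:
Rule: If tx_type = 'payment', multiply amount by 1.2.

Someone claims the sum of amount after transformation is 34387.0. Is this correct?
Yes, the result is correct.

Step 1: Calculate the correct sum after transformation
Step 2: Apply multiplier 1.2 to records where tx_type = 'payment'
Step 3: Correct result = 34387.0
Step 4: Claimed result = 34387.0
Step 5: 34387.0 = 34387.0 ✓
Conclusion: The claimed result is correct.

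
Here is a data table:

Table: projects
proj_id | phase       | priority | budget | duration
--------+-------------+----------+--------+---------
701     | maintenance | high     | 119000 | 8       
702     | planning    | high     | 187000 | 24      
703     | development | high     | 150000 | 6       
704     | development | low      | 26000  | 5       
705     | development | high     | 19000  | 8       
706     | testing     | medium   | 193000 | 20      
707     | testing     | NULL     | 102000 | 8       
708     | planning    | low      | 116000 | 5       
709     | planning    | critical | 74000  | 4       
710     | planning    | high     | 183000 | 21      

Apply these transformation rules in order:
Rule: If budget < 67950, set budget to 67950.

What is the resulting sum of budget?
1259900

Step 1: 2 records have budget < 67950
Step 2: These records originally summed to 45000
Step 3: After setting to minimum: 2 × 67950 = 135900
Step 4: Unaffected records sum: 1124000
Step 5: Final sum = 135900 + 1124000 = 1259900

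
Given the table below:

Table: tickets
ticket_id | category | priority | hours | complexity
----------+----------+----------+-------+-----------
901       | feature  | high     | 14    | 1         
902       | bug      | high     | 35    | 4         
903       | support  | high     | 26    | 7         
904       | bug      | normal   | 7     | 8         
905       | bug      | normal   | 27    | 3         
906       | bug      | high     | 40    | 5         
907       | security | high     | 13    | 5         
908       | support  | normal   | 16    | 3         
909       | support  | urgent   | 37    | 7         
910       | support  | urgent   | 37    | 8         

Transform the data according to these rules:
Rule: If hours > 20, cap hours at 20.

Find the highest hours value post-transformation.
20

Step 1: Original maximum hours = 40
Step 2: Apply cap at 20
Step 3: 6 records had hours > 20 and were capped
Step 4: Maximum after transformation = 20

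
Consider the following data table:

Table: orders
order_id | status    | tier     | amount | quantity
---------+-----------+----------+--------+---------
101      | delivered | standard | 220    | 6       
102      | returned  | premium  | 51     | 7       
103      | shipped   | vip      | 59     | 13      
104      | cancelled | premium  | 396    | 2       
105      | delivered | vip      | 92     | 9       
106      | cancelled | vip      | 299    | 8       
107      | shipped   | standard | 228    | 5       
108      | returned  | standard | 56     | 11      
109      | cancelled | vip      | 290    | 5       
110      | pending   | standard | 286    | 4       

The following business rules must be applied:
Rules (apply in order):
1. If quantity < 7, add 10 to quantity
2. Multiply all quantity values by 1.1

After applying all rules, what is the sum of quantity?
132.0

Step 1: Apply Rule 1 - Add 10 to records with quantity < 7
  - 5 records affected: 22 + (5 × 10) = 72
  - Unaffected records: 48
  - Sum after Rule 1: 120
Step 2: Apply Rule 2 - Multiply all by 1.1
  - 120 × 1.1 = 132.0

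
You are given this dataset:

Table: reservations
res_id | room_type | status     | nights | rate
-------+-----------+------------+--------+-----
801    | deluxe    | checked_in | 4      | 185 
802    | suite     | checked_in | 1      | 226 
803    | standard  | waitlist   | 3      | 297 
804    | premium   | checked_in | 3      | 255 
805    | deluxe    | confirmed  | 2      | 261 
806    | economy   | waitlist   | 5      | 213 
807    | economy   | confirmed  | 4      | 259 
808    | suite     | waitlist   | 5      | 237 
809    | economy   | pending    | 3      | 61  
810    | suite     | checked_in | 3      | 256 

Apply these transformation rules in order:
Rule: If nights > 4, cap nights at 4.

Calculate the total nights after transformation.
31

Step 1: 2 records have nights > 4
Step 2: These records originally summed to 10
Step 3: After capping: 2 × 4 = 8
Step 4: Unaffected records sum: 23
Step 5: Final sum = 8 + 23 = 31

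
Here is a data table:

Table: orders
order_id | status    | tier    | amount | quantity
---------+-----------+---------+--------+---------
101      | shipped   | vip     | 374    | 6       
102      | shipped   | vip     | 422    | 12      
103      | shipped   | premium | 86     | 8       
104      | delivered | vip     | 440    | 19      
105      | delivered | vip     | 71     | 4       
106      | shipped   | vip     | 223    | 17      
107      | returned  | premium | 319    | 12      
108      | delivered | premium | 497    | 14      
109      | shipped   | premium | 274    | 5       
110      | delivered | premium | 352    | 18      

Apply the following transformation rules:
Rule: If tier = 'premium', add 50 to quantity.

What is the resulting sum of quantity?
365

Step 1: Count records where tier = 'premium': 5
Step 2: Total bonus added: 5 × 50 = 250
Step 3: Original sum of quantity: 115
Step 4: Final sum = 115 + 250 = 365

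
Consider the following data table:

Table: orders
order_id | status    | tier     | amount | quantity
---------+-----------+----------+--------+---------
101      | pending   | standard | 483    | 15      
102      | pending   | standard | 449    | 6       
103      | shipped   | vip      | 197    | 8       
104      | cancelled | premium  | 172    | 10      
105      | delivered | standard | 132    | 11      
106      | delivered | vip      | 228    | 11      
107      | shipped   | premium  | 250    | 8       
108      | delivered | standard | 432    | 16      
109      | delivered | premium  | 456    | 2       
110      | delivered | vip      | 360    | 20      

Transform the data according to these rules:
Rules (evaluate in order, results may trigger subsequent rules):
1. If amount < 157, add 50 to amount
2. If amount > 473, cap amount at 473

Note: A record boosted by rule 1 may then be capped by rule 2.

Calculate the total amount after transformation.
3199

Step 1: Apply rule 1 to records with amount < 157
  - 1 records get bonus of 50
  - Of these, 0 records then exceed 473 and get capped
Step 2: Apply rule 2 to records with amount > 473
  - 1 records (original) are capped
Step 3: Calculate final sum = 3199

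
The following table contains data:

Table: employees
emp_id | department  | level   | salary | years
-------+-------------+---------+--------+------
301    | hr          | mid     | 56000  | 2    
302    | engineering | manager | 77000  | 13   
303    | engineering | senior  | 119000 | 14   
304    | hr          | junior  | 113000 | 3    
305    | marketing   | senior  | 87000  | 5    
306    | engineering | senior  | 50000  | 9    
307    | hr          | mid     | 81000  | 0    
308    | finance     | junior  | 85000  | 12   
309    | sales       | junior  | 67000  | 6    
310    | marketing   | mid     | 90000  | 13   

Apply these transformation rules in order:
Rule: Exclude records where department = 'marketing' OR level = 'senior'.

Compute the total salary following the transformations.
479000

Step 1: Find records where department = 'marketing' OR level = 'senior'
Step 2: 4 records match, summing to 346000
Step 3: Original sum: 825000
Step 4: Remaining sum = 825000 - 346000 = 479000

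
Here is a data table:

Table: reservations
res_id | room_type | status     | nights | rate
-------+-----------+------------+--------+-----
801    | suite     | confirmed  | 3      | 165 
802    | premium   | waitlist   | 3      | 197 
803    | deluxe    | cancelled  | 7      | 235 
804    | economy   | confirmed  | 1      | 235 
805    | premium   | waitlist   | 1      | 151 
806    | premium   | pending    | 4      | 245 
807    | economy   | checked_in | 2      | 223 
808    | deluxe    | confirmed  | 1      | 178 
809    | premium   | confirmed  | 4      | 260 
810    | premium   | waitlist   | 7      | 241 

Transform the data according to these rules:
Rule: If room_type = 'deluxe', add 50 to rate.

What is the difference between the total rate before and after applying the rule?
100

Step 1: Original sum of rate = 2130
Step 2: 2 records have room_type = 'deluxe'
Step 3: Each affected record changes by 50
Step 4: Total change = 2 × 50 = 100
Step 5: New sum = 2130 + 100 = 2230
Step 6: Difference = |2230 - 2130| = 100
        (Sum increased by 100)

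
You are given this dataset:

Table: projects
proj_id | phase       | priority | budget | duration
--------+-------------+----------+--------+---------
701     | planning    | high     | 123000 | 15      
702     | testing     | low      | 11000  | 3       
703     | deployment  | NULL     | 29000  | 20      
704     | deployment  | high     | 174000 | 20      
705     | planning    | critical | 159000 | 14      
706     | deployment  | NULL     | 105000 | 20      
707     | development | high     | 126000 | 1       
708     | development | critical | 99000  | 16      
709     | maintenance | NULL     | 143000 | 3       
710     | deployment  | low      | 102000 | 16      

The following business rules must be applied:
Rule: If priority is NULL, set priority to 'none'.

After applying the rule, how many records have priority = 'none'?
3

Step 1: Count records where priority IS NULL
Step 2: Found 3 records with NULL priority
Step 3: These records will have priority set to 'none'
Step 4: Records already having priority = 'none': 0
Step 5: Answer: 3 + 0 = 3 records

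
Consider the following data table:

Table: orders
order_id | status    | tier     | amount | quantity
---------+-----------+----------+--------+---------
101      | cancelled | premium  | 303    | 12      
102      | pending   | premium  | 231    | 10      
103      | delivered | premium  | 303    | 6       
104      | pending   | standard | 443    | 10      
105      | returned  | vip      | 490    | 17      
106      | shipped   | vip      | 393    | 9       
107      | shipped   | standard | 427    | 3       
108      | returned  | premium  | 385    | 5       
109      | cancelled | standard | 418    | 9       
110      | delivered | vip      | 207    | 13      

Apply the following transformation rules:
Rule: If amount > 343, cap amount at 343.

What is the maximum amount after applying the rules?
343

Step 1: Original maximum amount = 490
Step 2: Apply cap at 343
Step 3: 6 records had amount > 343 and were capped
Step 4: Maximum after transformation = 343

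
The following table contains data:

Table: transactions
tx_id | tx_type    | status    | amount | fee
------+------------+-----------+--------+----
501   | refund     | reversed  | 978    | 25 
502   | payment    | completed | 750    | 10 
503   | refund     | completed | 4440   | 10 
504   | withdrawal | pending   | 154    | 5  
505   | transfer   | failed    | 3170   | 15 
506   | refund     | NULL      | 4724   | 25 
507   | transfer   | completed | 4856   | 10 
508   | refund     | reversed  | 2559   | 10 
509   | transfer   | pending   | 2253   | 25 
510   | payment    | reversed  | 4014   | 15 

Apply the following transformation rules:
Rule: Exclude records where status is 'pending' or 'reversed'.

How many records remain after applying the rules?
5

Step 1: Count records to exclude
  - 2 (pending) + 3 (reversed) = 5 records
Step 2: Total records: 10
Step 3: Remaining = 10 - 5 = 5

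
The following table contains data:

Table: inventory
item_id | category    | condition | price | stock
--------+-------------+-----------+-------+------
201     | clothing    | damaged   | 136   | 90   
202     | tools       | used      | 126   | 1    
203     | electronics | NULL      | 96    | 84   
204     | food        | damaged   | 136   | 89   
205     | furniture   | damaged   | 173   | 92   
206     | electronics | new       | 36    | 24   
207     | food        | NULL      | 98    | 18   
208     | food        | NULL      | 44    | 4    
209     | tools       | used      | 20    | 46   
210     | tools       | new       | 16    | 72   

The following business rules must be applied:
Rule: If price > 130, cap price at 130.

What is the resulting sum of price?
826

Step 1: 3 records have price > 130
Step 2: These records originally summed to 445
Step 3: After capping: 3 × 130 = 390
Step 4: Unaffected records sum: 436
Step 5: Final sum = 390 + 436 = 826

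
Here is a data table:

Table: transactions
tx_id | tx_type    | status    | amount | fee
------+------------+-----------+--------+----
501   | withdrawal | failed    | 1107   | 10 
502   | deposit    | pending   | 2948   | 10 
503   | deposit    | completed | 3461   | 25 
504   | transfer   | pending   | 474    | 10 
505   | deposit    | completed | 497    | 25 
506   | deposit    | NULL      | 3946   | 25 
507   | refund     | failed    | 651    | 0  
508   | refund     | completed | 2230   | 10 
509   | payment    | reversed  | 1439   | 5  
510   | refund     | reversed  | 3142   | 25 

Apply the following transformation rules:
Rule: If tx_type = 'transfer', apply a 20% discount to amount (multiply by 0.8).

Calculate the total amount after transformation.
19800.2

Step 1: Records with tx_type = 'transfer' have total amount = 474
Step 2: Apply multiplier: 474 × 0.8 = 379.2
Step 3: Other records total: 19421
Step 4: Final sum = 379.2 + 19421 = 19800.2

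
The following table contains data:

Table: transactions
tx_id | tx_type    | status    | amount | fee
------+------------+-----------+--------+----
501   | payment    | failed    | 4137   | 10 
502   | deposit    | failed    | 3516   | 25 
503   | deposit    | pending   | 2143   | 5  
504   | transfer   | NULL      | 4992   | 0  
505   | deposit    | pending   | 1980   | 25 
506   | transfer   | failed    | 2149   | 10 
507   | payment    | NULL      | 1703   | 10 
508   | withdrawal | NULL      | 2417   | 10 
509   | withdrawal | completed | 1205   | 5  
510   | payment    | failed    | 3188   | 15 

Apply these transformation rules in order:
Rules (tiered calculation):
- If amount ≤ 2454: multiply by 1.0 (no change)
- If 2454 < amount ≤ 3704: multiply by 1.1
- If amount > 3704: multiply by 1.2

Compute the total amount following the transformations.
29926.2

Step 1: Tier 1 (amount ≤ 2454): 6 records, sum = 11597 × 1.0 = 11597.0
Step 2: Tier 2 (2454 < amount ≤ 3704): 2 records, sum = 6704 × 1.1 = 7374.4
Step 3: Tier 3 (amount > 3704): 2 records, sum = 9129 × 1.2 = 10954.8
Step 4: Final sum = 11597.0 + 7374.4 + 10954.8 = 29926.2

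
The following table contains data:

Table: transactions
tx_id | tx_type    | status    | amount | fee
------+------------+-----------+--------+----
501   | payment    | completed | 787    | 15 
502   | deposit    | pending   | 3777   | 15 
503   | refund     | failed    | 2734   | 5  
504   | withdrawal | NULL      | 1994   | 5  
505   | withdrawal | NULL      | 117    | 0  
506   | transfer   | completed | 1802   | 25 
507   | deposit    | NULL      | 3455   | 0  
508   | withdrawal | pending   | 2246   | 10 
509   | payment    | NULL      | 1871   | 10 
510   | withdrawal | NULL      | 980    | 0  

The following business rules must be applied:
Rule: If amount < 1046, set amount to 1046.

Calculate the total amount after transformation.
21017

Step 1: 3 records have amount < 1046
Step 2: These records originally summed to 1884
Step 3: After setting to minimum: 3 × 1046 = 3138
Step 4: Unaffected records sum: 17879
Step 5: Final sum = 3138 + 17879 = 21017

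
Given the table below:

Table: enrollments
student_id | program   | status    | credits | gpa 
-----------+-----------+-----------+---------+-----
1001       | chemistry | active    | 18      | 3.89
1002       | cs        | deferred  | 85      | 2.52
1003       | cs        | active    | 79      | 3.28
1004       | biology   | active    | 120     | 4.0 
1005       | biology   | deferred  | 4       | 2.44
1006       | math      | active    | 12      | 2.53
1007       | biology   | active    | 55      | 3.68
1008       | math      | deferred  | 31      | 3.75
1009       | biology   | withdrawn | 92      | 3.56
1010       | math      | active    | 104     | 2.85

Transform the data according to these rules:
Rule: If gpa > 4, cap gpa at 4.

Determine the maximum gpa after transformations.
4.0

Step 1: Original maximum gpa = 4.0
Step 2: Check cap of 4 against maximum
Step 3: No records exceed the cap (max 4.0 <= cap 4), so no capping applies
Step 4: Maximum after transformation = 4.0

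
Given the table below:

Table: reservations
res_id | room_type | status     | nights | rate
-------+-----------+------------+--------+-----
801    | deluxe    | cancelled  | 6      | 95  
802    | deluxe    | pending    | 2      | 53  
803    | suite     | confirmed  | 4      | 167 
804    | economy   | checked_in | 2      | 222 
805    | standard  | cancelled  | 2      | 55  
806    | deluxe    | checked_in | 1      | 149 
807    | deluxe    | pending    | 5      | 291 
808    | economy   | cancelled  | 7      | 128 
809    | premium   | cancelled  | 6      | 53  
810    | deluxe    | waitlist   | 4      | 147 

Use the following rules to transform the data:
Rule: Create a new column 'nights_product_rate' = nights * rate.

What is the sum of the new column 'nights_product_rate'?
5304

Step 1: For each record, compute nights * rate
Example calculations:
  6 * 95 = 570
  2 * 53 = 106
  4 * 167 = 668
  ...
Step 2: Sum all derived values
Step 3: Total = 5304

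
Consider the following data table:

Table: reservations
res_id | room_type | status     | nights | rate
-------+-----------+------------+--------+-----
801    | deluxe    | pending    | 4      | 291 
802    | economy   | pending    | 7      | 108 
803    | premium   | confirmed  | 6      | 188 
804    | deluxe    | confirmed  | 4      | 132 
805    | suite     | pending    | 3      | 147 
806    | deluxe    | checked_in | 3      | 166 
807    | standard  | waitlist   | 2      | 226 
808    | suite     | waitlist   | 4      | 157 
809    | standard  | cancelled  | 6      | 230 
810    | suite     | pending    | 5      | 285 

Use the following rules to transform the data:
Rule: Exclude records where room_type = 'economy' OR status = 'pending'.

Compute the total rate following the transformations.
1099

Step 1: Find records where room_type = 'economy' OR status = 'pending'
Step 2: 4 records match, summing to 831
Step 3: Original sum: 1930
Step 4: Remaining sum = 1930 - 831 = 1099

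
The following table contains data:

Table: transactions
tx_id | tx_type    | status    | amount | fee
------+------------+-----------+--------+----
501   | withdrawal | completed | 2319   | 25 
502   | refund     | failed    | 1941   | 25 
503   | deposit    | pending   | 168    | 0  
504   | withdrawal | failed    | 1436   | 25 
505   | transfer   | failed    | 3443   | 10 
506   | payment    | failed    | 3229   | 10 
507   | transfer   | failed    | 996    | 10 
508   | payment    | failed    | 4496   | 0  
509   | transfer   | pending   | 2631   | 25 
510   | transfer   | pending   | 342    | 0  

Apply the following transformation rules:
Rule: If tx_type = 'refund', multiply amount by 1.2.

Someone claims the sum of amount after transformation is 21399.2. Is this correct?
No, the correct result is 21389.2.

Step 1: Calculate the correct sum after transformation
Step 2: Apply multiplier 1.2 to records where tx_type = 'refund'
Step 3: Correct result = 21389.2
Step 4: Claimed result = 21399.2
Step 5: 21389.2 ≠ 21399.2
Conclusion: The claimed result is incorrect. The correct answer is 21389.2.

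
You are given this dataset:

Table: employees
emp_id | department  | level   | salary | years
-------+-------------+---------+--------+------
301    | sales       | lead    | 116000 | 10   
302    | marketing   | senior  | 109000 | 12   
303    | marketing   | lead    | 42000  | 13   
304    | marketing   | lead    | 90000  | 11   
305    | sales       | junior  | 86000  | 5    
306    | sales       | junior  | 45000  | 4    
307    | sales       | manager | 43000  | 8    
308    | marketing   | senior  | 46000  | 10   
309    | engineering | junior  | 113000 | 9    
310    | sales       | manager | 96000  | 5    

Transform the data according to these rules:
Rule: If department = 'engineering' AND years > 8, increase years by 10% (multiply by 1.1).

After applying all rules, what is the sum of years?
87.9

Step 1: Find records where department = 'engineering' AND years > 8
Step 2: 1 records match, summing to 9
Step 3: After multiplier: 9 × 1.1 = 9.9
Step 4: Unaffected records sum: 78
Step 5: Final sum = 9.9 + 78 = 87.9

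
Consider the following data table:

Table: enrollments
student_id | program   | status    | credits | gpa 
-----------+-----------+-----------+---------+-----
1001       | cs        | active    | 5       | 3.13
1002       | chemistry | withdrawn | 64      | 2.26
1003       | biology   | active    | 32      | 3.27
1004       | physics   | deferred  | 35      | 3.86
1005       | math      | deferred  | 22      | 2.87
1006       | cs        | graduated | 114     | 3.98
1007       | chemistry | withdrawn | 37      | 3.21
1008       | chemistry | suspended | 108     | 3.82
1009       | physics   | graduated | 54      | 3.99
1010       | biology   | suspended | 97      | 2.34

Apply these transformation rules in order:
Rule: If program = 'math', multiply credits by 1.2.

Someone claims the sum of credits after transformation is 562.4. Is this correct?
No, the correct result is 572.4.

Step 1: Calculate the correct sum after transformation
Step 2: Apply multiplier 1.2 to records where program = 'math'
Step 3: Correct result = 572.4
Step 4: Claimed result = 562.4
Step 5: 572.4 ≠ 562.4
Conclusion: The claimed result is incorrect. The correct answer is 572.4.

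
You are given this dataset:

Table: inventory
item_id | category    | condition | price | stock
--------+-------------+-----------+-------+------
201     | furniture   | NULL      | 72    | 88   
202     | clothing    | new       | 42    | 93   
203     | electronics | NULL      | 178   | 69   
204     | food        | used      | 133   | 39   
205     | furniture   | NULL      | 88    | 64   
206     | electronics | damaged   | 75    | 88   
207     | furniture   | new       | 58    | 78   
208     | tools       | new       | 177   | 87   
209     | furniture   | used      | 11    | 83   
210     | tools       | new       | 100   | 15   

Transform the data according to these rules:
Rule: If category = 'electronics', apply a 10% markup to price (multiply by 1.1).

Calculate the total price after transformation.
959.3

Step 1: Records with category = 'electronics' have total price = 253
Step 2: Apply multiplier: 253 × 1.1 = 278.3
Step 3: Other records total: 681
Step 4: Final sum = 278.3 + 681 = 959.3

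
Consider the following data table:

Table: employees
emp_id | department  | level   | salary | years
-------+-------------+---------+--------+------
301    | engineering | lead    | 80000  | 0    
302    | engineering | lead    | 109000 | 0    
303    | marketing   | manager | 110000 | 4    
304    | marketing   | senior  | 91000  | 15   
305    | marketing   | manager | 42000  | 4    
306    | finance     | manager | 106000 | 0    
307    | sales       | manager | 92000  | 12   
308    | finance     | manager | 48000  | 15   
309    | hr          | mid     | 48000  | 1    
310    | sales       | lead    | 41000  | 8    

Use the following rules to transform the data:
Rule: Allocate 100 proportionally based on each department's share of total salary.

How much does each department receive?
engineering: 24.64, finance: 20.08, hr: 6.26, marketing: 31.68, sales: 17.34

Step 1: Calculate total salary = 767000
Step 2: Calculate each department's proportion:
  engineering: 189000/767000 = 24.64% → 24.64
  finance: 154000/767000 = 20.08% → 20.08
  hr: 48000/767000 = 6.26% → 6.26
  marketing: 243000/767000 = 31.68% → 31.68
  sales: 133000/767000 = 17.34% → 17.34
Step 3: Verify: sum of allocations ≈ 100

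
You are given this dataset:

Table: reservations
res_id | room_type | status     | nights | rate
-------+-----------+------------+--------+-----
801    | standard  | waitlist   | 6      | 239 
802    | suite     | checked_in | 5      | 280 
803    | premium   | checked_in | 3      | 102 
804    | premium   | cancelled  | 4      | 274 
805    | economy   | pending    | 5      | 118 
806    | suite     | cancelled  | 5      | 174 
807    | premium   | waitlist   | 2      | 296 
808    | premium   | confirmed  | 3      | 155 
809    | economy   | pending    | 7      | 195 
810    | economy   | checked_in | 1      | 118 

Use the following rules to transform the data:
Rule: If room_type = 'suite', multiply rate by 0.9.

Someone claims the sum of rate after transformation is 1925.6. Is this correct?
No, the correct result is 1905.6.

Step 1: Calculate the correct sum after transformation
Step 2: Apply multiplier 0.9 to records where room_type = 'suite'
Step 3: Correct result = 1905.6
Step 4: Claimed result = 1925.6
Step 5: 1905.6 ≠ 1925.6
Conclusion: The claimed result is incorrect. The correct answer is 1905.6.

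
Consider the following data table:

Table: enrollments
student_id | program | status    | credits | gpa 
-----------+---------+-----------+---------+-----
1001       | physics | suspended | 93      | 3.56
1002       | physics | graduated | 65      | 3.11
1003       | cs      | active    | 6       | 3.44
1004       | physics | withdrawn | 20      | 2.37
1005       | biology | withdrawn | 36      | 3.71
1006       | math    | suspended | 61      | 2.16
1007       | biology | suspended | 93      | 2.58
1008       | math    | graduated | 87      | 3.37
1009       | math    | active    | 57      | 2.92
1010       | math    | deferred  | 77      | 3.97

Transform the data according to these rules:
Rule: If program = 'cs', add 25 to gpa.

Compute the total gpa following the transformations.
56.19

Step 1: Count records where program = 'cs': 1
Step 2: Total bonus added: 1 × 25 = 25
Step 3: Original sum of gpa: 31.19
Step 4: Final sum = 31.19 + 25 = 56.19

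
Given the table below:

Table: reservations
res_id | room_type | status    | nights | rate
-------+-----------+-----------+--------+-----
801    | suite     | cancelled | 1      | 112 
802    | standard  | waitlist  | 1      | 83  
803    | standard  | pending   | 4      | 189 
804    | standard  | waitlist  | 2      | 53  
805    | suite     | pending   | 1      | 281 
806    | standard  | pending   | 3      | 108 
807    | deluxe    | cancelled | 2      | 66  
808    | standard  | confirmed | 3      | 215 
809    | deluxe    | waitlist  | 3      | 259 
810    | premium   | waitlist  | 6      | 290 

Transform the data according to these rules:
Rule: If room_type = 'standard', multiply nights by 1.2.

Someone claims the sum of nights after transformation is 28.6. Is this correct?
Yes, the result is correct.

Step 1: Calculate the correct sum after transformation
Step 2: Apply multiplier 1.2 to records where room_type = 'standard'
Step 3: Correct result = 28.6
Step 4: Claimed result = 28.6
Step 5: 28.6 = 28.6 ✓
Conclusion: The claimed result is correct.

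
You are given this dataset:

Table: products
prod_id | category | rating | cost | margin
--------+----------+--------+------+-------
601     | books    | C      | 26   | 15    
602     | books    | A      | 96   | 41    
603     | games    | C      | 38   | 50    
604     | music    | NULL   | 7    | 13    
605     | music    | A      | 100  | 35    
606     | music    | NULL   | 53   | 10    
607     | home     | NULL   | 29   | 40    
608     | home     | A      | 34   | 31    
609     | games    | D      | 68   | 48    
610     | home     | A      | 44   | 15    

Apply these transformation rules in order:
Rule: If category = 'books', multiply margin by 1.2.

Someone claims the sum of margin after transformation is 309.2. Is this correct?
Yes, the result is correct.

Step 1: Calculate the correct sum after transformation
Step 2: Apply multiplier 1.2 to records where category = 'books'
Step 3: Correct result = 309.2
Step 4: Claimed result = 309.2
Step 5: 309.2 = 309.2 ✓
Conclusion: The claimed result is correct.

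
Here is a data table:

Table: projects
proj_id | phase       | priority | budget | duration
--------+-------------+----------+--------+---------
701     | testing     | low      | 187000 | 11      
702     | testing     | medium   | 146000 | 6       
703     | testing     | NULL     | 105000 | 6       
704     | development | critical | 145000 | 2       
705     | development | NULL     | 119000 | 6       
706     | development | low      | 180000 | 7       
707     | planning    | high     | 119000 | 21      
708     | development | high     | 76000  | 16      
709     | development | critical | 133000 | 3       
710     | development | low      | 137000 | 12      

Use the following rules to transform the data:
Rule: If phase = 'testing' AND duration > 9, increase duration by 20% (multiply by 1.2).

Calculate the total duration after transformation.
92.2

Step 1: Find records where phase = 'testing' AND duration > 9
Step 2: 1 records match, summing to 11
Step 3: After multiplier: 11 × 1.2 = 13.2
Step 4: Unaffected records sum: 79
Step 5: Final sum = 13.2 + 79 = 92.2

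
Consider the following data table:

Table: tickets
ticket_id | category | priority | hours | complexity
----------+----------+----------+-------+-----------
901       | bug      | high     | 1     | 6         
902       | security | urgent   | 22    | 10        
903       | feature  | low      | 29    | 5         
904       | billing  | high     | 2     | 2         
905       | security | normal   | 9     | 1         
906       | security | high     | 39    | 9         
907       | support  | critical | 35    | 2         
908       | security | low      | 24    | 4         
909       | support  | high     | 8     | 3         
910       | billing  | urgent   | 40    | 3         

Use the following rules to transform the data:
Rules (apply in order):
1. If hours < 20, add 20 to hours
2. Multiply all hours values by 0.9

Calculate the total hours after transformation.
260.1

Step 1: Apply Rule 1 - Add 20 to records with hours < 20
  - 4 records affected: 20 + (4 × 20) = 100
  - Unaffected records: 189
  - Sum after Rule 1: 289
Step 2: Apply Rule 2 - Multiply all by 0.9
  - 289 × 0.9 = 260.1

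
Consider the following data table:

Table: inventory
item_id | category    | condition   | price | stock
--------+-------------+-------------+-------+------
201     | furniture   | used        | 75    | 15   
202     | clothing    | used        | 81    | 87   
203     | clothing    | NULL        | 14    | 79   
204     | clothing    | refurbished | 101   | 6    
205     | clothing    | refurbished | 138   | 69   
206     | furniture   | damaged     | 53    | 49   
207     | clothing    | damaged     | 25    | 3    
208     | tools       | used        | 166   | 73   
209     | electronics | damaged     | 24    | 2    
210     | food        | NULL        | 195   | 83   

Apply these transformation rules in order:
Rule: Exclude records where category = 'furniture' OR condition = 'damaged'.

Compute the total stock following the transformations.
397

Step 1: Find records where category = 'furniture' OR condition = 'damaged'
Step 2: 4 records match, summing to 69
Step 3: Original sum: 466
Step 4: Remaining sum = 466 - 69 = 397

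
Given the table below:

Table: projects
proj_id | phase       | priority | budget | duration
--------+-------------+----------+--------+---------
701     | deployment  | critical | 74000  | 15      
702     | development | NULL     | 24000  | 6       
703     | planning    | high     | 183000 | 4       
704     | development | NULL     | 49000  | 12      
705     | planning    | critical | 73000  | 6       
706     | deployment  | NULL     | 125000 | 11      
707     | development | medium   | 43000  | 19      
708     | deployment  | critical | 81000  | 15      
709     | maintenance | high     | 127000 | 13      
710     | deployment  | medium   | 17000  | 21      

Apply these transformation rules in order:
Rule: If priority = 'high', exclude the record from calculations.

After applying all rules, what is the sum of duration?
105

Step 1: Identify records where priority = 'high'
Step 2: The excluded records sum to 17
Step 3: Original total duration = 122
Step 4: Remaining total = 122 - 17 = 105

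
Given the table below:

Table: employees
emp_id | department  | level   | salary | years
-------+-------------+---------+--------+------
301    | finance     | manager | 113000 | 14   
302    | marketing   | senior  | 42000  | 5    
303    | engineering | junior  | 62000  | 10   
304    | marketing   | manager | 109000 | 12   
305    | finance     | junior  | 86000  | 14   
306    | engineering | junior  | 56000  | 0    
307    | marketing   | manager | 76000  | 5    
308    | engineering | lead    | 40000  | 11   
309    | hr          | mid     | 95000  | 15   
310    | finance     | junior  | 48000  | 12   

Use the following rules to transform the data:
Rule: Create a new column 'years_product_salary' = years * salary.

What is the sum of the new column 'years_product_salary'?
7745000

Step 1: For each record, compute years * salary
Example calculations:
  14 * 113000 = 1582000
  5 * 42000 = 210000
  10 * 62000 = 620000
  ...
Step 2: Sum all derived values
Step 3: Total = 7745000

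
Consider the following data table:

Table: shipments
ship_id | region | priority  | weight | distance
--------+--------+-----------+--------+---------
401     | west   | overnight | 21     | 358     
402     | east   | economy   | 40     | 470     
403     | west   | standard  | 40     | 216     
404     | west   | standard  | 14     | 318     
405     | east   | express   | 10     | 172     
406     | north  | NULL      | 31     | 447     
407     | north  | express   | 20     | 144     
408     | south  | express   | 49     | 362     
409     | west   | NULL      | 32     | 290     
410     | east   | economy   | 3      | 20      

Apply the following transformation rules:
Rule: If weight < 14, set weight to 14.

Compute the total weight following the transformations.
275

Step 1: 2 records have weight < 14
Step 2: These records originally summed to 13
Step 3: After setting to minimum: 2 × 14 = 28
Step 4: Unaffected records sum: 247
Step 5: Final sum = 28 + 247 = 275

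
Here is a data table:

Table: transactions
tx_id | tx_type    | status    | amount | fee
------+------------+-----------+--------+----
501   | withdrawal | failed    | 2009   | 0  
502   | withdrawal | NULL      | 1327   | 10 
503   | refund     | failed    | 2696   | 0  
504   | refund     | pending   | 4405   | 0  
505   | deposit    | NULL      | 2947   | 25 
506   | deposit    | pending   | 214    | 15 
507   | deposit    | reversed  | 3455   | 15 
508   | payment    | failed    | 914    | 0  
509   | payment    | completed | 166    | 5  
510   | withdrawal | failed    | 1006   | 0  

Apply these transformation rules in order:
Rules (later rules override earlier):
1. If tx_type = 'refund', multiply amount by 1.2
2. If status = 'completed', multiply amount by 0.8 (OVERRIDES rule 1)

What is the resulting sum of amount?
20526.0

Step 1: Rule 2 takes priority for records with status = 'completed'
  - 1 records: 166 × 0.8 = 132.8
Step 2: Rule 1 applies to remaining records with tx_type = 'refund'
  - 2 records: 7101 × 1.2 = 8521.2
Step 3: Other records unchanged: 11872
Step 4: Final sum = 132.8 + 8521.2 + 11872 = 20526.0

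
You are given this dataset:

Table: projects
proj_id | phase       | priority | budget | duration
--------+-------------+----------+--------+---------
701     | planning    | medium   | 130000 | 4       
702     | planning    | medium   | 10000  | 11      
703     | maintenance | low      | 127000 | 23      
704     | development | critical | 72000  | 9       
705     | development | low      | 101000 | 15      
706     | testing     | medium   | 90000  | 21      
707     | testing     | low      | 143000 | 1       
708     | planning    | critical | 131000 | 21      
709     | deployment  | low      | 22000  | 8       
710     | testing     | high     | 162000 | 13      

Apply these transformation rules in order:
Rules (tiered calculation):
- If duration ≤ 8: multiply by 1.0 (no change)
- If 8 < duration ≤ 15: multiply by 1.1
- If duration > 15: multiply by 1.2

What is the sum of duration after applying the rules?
143.8

Step 1: Tier 1 (duration ≤ 8): 3 records, sum = 13 × 1.0 = 13.0
Step 2: Tier 2 (8 < duration ≤ 15): 4 records, sum = 48 × 1.1 = 52.8
Step 3: Tier 3 (duration > 15): 3 records, sum = 65 × 1.2 = 78.0
Step 4: Final sum = 13.0 + 52.8 + 78.0 = 143.8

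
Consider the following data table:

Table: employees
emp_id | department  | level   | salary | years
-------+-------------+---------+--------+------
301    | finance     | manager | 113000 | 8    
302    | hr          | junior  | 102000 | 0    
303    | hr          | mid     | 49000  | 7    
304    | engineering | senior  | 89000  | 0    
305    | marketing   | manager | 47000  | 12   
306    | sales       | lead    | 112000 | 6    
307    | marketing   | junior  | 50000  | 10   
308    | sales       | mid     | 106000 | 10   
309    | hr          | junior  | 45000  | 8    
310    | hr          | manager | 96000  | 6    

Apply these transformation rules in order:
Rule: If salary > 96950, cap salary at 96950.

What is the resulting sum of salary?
763800

Step 1: 4 records have salary > 96950
Step 2: These records originally summed to 433000
Step 3: After capping: 4 × 96950 = 387800
Step 4: Unaffected records sum: 376000
Step 5: Final sum = 387800 + 376000 = 763800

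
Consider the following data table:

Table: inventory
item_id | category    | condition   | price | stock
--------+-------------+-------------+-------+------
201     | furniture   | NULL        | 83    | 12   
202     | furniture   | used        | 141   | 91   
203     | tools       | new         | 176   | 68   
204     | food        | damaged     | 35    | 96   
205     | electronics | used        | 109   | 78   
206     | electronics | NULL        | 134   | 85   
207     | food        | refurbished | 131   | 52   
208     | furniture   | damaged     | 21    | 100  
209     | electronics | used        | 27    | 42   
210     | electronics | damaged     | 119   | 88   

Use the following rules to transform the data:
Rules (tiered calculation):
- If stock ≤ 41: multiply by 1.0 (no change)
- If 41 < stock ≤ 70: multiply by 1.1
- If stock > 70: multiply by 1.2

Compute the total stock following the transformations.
835.8

Step 1: Tier 1 (stock ≤ 41): 1 records, sum = 12 × 1.0 = 12.0
Step 2: Tier 2 (41 < stock ≤ 70): 3 records, sum = 162 × 1.1 = 178.2
Step 3: Tier 3 (stock > 70): 6 records, sum = 538 × 1.2 = 645.6
Step 4: Final sum = 12.0 + 178.2 + 645.6 = 835.8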